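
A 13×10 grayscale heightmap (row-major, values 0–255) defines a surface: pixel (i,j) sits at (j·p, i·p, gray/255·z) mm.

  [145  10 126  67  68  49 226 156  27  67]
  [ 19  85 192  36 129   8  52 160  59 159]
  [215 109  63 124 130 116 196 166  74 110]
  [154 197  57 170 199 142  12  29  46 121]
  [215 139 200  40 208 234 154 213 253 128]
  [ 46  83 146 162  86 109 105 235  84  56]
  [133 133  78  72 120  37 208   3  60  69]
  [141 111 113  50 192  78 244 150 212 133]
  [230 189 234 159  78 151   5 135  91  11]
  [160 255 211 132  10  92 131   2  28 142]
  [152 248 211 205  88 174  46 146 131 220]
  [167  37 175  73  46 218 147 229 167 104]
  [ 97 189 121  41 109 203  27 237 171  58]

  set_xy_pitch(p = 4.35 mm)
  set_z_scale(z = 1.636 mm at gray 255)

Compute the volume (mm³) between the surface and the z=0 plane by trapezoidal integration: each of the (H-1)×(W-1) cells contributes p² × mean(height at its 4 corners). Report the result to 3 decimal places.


1645.558

height_mm = gray/255 × 1.636; cell vol = 4.35² × mean(4 corners)
unit = 4.35² × 1.636 / (4×255) = 0.0303502 mm³ per gray-sum
row 0: Σ corner-gray over 9 cells = 3290  → 99.8522
row 1: Σ corner-gray over 9 cells = 3901  → 118.3962
row 2: Σ corner-gray over 9 cells = 4260  → 129.2919
row 3: Σ corner-gray over 9 cells = 5204  → 157.9425
row 4: Σ corner-gray over 9 cells = 5347  → 162.2826
row 5: Σ corner-gray over 9 cells = 3746  → 113.6919
row 6: Σ corner-gray over 9 cells = 4198  → 127.4102
row 7: Σ corner-gray over 9 cells = 4899  → 148.6857
row 8: Σ corner-gray over 9 cells = 4349  → 131.9930
row 9: Σ corner-gray over 9 cells = 4894  → 148.5339
row 10: Σ corner-gray over 9 cells = 5325  → 161.6148
row 11: Σ corner-gray over 9 cells = 4806  → 145.8631
Σ rows: total corner-gray = 54219  → 1645.5578 mm³


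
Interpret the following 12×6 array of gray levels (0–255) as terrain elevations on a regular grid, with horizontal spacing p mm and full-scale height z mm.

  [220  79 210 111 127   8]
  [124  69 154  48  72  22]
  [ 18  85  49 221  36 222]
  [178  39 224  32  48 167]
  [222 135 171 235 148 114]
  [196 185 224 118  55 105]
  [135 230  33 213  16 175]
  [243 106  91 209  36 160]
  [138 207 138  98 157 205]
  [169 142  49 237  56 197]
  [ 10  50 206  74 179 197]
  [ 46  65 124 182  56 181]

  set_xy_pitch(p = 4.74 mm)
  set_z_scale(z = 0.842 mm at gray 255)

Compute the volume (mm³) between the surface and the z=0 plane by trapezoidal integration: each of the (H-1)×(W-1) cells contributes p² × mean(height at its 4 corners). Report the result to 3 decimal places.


516.658

height_mm = gray/255 × 0.842; cell vol = 4.74² × mean(4 corners)
unit = 4.74² × 0.842 / (4×255) = 0.0185468 mm³ per gray-sum
row 0: Σ corner-gray over 5 cells = 2114  → 39.2079
row 1: Σ corner-gray over 5 cells = 1854  → 34.3857
row 2: Σ corner-gray over 5 cells = 2053  → 38.0765
row 3: Σ corner-gray over 5 cells = 2745  → 50.9109
row 4: Σ corner-gray over 5 cells = 3179  → 58.9602
row 5: Σ corner-gray over 5 cells = 2759  → 51.1706
row 6: Σ corner-gray over 5 cells = 2581  → 47.8692
row 7: Σ corner-gray over 5 cells = 2830  → 52.4874
row 8: Σ corner-gray over 5 cells = 2877  → 53.3591
row 9: Σ corner-gray over 5 cells = 2559  → 47.4612
row 10: Σ corner-gray over 5 cells = 2306  → 42.7689
Σ rows: total corner-gray = 27857  → 516.6577 mm³


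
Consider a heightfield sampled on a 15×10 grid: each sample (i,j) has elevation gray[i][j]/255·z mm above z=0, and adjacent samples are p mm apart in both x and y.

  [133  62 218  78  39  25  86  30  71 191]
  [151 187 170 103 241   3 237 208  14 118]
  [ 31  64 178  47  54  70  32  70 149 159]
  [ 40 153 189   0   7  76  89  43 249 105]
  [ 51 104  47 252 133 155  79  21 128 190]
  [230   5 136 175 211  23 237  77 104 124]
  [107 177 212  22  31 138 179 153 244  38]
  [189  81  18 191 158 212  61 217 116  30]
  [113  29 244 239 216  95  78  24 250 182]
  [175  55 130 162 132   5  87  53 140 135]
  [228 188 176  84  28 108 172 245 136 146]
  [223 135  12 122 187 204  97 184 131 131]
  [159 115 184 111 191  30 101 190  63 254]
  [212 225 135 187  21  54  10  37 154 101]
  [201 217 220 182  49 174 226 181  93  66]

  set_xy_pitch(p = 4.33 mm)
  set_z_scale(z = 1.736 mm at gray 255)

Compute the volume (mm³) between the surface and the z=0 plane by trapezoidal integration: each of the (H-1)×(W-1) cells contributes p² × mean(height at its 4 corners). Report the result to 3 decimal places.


height_mm = gray/255 × 1.736; cell vol = 4.33² × mean(4 corners)
unit = 4.33² × 1.736 / (4×255) = 0.0319099 mm³ per gray-sum
row 0: Σ corner-gray over 9 cells = 4137  → 132.0112
row 1: Σ corner-gray over 9 cells = 4113  → 131.2454
row 2: Σ corner-gray over 9 cells = 3275  → 104.5049
row 3: Σ corner-gray over 9 cells = 3836  → 122.4063
row 4: Σ corner-gray over 9 cells = 4369  → 139.4143
row 5: Σ corner-gray over 9 cells = 4747  → 151.4763
row 6: Σ corner-gray over 9 cells = 4784  → 152.6569
row 7: Σ corner-gray over 9 cells = 4972  → 158.6560
row 8: Σ corner-gray over 9 cells = 4483  → 143.0520
row 9: Σ corner-gray over 9 cells = 4486  → 143.1478
row 10: Σ corner-gray over 9 cells = 5146  → 164.2083
row 11: Σ corner-gray over 9 cells = 4881  → 155.7522
row 12: Σ corner-gray over 9 cells = 4342  → 138.5528
row 13: Σ corner-gray over 9 cells = 4910  → 156.6776
Σ rows: total corner-gray = 62481  → 1993.7620 mm³

1993.762


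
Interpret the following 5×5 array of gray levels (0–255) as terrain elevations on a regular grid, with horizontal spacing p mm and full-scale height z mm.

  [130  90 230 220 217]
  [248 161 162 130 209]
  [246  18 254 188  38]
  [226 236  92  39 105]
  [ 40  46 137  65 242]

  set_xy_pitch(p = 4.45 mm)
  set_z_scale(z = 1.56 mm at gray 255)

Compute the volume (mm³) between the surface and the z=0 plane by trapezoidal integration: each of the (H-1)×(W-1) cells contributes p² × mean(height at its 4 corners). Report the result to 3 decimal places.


286.780

height_mm = gray/255 × 1.56; cell vol = 4.45² × mean(4 corners)
unit = 4.45² × 1.56 / (4×255) = 0.0302862 mm³ per gray-sum
row 0: Σ corner-gray over 4 cells = 2790  → 84.4984
row 1: Σ corner-gray over 4 cells = 2567  → 77.7446
row 2: Σ corner-gray over 4 cells = 2269  → 68.7193
row 3: Σ corner-gray over 4 cells = 1843  → 55.8174
Σ rows: total corner-gray = 9469  → 286.7798 mm³


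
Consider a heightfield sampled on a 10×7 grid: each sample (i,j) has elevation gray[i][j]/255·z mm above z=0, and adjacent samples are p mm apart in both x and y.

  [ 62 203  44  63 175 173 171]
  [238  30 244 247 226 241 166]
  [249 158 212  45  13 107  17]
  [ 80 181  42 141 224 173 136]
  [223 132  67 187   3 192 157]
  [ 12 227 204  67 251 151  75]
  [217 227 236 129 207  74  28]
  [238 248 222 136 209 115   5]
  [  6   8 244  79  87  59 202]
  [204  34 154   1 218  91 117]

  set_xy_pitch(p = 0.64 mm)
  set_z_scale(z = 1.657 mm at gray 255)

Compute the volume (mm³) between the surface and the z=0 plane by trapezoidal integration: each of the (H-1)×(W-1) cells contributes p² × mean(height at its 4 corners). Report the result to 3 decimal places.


height_mm = gray/255 × 1.657; cell vol = 0.64² × mean(4 corners)
unit = 0.64² × 1.657 / (4×255) = 0.000665399 mm³ per gray-sum
row 0: Σ corner-gray over 6 cells = 3929  → 2.6144
row 1: Σ corner-gray over 6 cells = 3716  → 2.4726
row 2: Σ corner-gray over 6 cells = 3074  → 2.0454
row 3: Σ corner-gray over 6 cells = 3280  → 2.1825
row 4: Σ corner-gray over 6 cells = 3429  → 2.2817
row 5: Σ corner-gray over 6 cells = 3878  → 2.5804
row 6: Σ corner-gray over 6 cells = 4094  → 2.7241
row 7: Σ corner-gray over 6 cells = 3265  → 2.1725
row 8: Σ corner-gray over 6 cells = 2479  → 1.6495
Σ rows: total corner-gray = 31144  → 20.7232 mm³

20.723


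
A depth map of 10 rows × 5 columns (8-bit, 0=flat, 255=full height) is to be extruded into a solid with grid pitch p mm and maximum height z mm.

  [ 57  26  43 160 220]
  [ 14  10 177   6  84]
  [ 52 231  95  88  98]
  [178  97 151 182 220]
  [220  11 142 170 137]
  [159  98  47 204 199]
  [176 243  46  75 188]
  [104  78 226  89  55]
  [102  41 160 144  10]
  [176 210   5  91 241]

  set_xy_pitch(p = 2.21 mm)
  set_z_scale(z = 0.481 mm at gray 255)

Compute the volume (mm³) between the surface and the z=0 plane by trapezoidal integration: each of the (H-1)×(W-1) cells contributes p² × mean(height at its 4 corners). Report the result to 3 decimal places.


height_mm = gray/255 × 0.481; cell vol = 2.21² × mean(4 corners)
unit = 2.21² × 0.481 / (4×255) = 0.00230319 mm³ per gray-sum
row 0: Σ corner-gray over 4 cells = 1219  → 2.8076
row 1: Σ corner-gray over 4 cells = 1462  → 3.3673
row 2: Σ corner-gray over 4 cells = 2236  → 5.1499
row 3: Σ corner-gray over 4 cells = 2261  → 5.2075
row 4: Σ corner-gray over 4 cells = 2059  → 4.7423
row 5: Σ corner-gray over 4 cells = 2148  → 4.9472
row 6: Σ corner-gray over 4 cells = 2037  → 4.6916
row 7: Σ corner-gray over 4 cells = 1747  → 4.0237
row 8: Σ corner-gray over 4 cells = 1831  → 4.2171
Σ rows: total corner-gray = 17000  → 39.1542 mm³

39.154


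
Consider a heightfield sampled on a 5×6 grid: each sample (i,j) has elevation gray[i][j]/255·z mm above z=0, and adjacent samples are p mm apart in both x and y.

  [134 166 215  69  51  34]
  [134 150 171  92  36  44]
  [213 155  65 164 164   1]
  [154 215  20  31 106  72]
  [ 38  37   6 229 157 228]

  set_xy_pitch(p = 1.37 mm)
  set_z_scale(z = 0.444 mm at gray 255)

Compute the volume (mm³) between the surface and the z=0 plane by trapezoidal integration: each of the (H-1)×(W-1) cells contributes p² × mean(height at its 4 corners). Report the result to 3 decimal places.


7.358

height_mm = gray/255 × 0.444; cell vol = 1.37² × mean(4 corners)
unit = 1.37² × 0.444 / (4×255) = 0.000817004 mm³ per gray-sum
row 0: Σ corner-gray over 5 cells = 2246  → 1.8350
row 1: Σ corner-gray over 5 cells = 2386  → 1.9494
row 2: Σ corner-gray over 5 cells = 2280  → 1.8628
row 3: Σ corner-gray over 5 cells = 2094  → 1.7108
Σ rows: total corner-gray = 9006  → 7.3579 mm³


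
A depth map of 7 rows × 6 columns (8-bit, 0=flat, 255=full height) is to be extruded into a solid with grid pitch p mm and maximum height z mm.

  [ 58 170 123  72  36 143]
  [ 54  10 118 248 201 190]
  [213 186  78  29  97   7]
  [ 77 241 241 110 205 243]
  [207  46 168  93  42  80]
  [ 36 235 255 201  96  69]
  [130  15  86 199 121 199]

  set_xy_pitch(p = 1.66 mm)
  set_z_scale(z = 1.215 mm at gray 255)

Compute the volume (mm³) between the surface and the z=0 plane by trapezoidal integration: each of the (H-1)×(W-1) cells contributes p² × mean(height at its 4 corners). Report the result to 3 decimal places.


height_mm = gray/255 × 1.215; cell vol = 1.66² × mean(4 corners)
unit = 1.66² × 1.215 / (4×255) = 0.00328241 mm³ per gray-sum
row 0: Σ corner-gray over 5 cells = 2401  → 7.8811
row 1: Σ corner-gray over 5 cells = 2398  → 7.8712
row 2: Σ corner-gray over 5 cells = 2914  → 9.5649
row 3: Σ corner-gray over 5 cells = 2899  → 9.5157
row 4: Σ corner-gray over 5 cells = 2664  → 8.7443
row 5: Σ corner-gray over 5 cells = 2850  → 9.3549
Σ rows: total corner-gray = 16126  → 52.9321 mm³

52.932


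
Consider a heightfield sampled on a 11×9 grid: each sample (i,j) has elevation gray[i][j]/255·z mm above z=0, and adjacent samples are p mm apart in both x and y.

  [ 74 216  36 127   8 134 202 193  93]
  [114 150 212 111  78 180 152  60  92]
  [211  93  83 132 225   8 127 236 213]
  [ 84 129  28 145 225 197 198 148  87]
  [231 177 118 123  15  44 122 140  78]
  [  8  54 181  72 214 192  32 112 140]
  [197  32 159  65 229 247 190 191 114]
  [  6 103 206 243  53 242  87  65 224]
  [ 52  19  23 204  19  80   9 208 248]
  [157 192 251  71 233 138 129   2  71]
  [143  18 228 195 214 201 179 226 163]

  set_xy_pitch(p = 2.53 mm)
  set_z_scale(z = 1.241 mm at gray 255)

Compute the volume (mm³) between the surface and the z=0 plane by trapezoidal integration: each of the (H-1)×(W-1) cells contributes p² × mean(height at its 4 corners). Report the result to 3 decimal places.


329.368

height_mm = gray/255 × 1.241; cell vol = 2.53² × mean(4 corners)
unit = 2.53² × 1.241 / (4×255) = 0.00778776 mm³ per gray-sum
row 0: Σ corner-gray over 8 cells = 4091  → 31.8597
row 1: Σ corner-gray over 8 cells = 4324  → 33.6743
row 2: Σ corner-gray over 8 cells = 4543  → 35.3798
row 3: Σ corner-gray over 8 cells = 4098  → 31.9142
row 4: Σ corner-gray over 8 cells = 3649  → 28.4175
row 5: Σ corner-gray over 8 cells = 4399  → 34.2584
row 6: Σ corner-gray over 8 cells = 4765  → 37.1087
row 7: Σ corner-gray over 8 cells = 3652  → 28.4409
row 8: Σ corner-gray over 8 cells = 3684  → 28.6901
row 9: Σ corner-gray over 8 cells = 5088  → 39.6241
Σ rows: total corner-gray = 42293  → 329.3678 mm³


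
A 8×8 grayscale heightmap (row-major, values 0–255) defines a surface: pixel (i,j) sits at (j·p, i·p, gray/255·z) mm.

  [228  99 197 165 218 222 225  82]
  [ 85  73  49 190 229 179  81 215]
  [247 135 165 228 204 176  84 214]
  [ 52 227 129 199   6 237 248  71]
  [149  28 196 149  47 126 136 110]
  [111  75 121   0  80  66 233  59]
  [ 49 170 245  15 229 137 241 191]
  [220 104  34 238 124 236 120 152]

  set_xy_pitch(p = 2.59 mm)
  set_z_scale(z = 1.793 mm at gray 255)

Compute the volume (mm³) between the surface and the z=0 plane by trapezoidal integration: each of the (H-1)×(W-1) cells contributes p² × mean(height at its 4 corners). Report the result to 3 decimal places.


height_mm = gray/255 × 1.793; cell vol = 2.59² × mean(4 corners)
unit = 2.59² × 1.793 / (4×255) = 0.0117918 mm³ per gray-sum
row 0: Σ corner-gray over 7 cells = 4464  → 52.6385
row 1: Σ corner-gray over 7 cells = 4347  → 51.2589
row 2: Σ corner-gray over 7 cells = 4660  → 54.9497
row 3: Σ corner-gray over 7 cells = 3838  → 45.2569
row 4: Σ corner-gray over 7 cells = 2943  → 34.7032
row 5: Σ corner-gray over 7 cells = 3634  → 42.8514
row 6: Σ corner-gray over 7 cells = 4398  → 51.8603
Σ rows: total corner-gray = 28284  → 333.5189 mm³

333.519


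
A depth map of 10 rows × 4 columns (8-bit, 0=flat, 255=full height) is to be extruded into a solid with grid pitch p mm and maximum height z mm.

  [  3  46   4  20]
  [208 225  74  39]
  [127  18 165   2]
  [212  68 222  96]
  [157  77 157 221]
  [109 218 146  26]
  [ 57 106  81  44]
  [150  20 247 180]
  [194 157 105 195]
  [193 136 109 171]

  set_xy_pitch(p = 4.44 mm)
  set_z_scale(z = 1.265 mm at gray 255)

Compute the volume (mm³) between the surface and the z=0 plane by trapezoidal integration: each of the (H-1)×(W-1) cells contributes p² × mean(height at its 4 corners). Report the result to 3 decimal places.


height_mm = gray/255 × 1.265; cell vol = 4.44² × mean(4 corners)
unit = 4.44² × 1.265 / (4×255) = 0.0244487 mm³ per gray-sum
row 0: Σ corner-gray over 3 cells = 968  → 23.6664
row 1: Σ corner-gray over 3 cells = 1340  → 32.7613
row 2: Σ corner-gray over 3 cells = 1383  → 33.8126
row 3: Σ corner-gray over 3 cells = 1734  → 42.3941
row 4: Σ corner-gray over 3 cells = 1709  → 41.7829
row 5: Σ corner-gray over 3 cells = 1338  → 32.7124
row 6: Σ corner-gray over 3 cells = 1339  → 32.7368
row 7: Σ corner-gray over 3 cells = 1777  → 43.4454
row 8: Σ corner-gray over 3 cells = 1767  → 43.2009
Σ rows: total corner-gray = 13355  → 326.5128 mm³

326.513


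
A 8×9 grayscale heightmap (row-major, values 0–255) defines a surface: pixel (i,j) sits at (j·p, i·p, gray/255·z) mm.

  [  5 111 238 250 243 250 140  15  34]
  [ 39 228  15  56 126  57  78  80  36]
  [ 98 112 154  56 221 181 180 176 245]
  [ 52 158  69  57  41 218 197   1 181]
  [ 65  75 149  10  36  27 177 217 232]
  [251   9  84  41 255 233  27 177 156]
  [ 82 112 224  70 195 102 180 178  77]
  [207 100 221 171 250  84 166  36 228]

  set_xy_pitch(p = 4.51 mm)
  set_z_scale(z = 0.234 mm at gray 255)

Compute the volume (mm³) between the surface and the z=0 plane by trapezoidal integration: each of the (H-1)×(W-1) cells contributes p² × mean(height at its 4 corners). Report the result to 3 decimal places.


131.626

height_mm = gray/255 × 0.234; cell vol = 4.51² × mean(4 corners)
unit = 4.51² × 0.234 / (4×255) = 0.00466626 mm³ per gray-sum
row 0: Σ corner-gray over 8 cells = 3888  → 18.1424
row 1: Σ corner-gray over 8 cells = 3858  → 18.0024
row 2: Σ corner-gray over 8 cells = 4218  → 19.6823
row 3: Σ corner-gray over 8 cells = 3394  → 15.8373
row 4: Σ corner-gray over 8 cells = 3738  → 17.4425
row 5: Σ corner-gray over 8 cells = 4340  → 20.2516
row 6: Σ corner-gray over 8 cells = 4772  → 22.2674
Σ rows: total corner-gray = 28208  → 131.6258 mm³


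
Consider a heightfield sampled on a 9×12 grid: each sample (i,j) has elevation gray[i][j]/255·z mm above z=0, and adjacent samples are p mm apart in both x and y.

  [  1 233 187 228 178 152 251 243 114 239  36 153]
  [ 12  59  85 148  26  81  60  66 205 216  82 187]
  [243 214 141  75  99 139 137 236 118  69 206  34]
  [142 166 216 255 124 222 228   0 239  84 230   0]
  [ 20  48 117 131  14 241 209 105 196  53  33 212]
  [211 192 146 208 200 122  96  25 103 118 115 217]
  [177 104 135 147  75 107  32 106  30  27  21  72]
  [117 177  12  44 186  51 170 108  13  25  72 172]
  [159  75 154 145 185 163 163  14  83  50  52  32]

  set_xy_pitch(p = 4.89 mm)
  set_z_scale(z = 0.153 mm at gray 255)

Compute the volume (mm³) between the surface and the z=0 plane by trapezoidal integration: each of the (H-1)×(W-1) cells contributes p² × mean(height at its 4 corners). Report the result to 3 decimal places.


155.047

height_mm = gray/255 × 0.153; cell vol = 4.89² × mean(4 corners)
unit = 4.89² × 0.153 / (4×255) = 0.00358681 mm³ per gray-sum
row 0: Σ corner-gray over 11 cells = 6131  → 21.9908
row 1: Σ corner-gray over 11 cells = 5400  → 19.3688
row 2: Σ corner-gray over 11 cells = 6815  → 24.4441
row 3: Σ corner-gray over 11 cells = 6196  → 22.2239
row 4: Σ corner-gray over 11 cells = 5604  → 20.1005
row 5: Σ corner-gray over 11 cells = 4895  → 17.5575
row 6: Σ corner-gray over 11 cells = 3822  → 13.7088
row 7: Σ corner-gray over 11 cells = 4364  → 15.6529
Σ rows: total corner-gray = 43227  → 155.0473 mm³


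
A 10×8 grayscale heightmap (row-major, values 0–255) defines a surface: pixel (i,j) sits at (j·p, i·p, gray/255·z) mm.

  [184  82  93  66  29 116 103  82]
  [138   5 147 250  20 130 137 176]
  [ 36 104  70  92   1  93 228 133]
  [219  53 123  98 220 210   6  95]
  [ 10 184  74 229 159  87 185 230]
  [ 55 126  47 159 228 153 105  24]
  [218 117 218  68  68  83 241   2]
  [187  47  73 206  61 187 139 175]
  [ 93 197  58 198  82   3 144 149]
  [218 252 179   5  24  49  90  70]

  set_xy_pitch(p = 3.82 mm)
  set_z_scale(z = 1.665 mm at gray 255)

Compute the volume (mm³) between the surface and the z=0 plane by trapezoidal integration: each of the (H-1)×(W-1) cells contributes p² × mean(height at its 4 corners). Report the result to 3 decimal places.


height_mm = gray/255 × 1.665; cell vol = 3.82² × mean(4 corners)
unit = 3.82² × 1.665 / (4×255) = 0.0238199 mm³ per gray-sum
row 0: Σ corner-gray over 7 cells = 2936  → 69.9354
row 1: Σ corner-gray over 7 cells = 3037  → 72.3412
row 2: Σ corner-gray over 7 cells = 3079  → 73.3416
row 3: Σ corner-gray over 7 cells = 3810  → 90.7540
row 4: Σ corner-gray over 7 cells = 3791  → 90.3014
row 5: Σ corner-gray over 7 cells = 3525  → 83.9653
row 6: Σ corner-gray over 7 cells = 3598  → 85.7042
row 7: Σ corner-gray over 7 cells = 3394  → 80.8449
row 8: Σ corner-gray over 7 cells = 3092  → 73.6513
Σ rows: total corner-gray = 30262  → 720.8392 mm³

720.839


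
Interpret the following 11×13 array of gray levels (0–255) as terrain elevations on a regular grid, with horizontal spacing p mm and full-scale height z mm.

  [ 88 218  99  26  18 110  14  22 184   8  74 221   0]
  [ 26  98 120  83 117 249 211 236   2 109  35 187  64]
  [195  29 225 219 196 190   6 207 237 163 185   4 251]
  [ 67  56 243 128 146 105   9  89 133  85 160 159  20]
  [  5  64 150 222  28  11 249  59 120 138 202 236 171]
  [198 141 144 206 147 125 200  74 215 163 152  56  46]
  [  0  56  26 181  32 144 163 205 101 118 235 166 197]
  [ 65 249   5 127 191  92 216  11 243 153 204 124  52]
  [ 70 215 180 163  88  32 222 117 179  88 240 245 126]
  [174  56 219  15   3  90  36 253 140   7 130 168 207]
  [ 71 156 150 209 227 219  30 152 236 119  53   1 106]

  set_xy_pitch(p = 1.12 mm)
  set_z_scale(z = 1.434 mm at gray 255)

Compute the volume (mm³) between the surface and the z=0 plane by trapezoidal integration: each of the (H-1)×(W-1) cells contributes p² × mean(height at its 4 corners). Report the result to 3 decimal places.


height_mm = gray/255 × 1.434; cell vol = 1.12² × mean(4 corners)
unit = 1.12² × 1.434 / (4×255) = 0.00176354 mm³ per gray-sum
row 0: Σ corner-gray over 12 cells = 5060  → 8.9235
row 1: Σ corner-gray over 12 cells = 6752  → 11.9074
row 2: Σ corner-gray over 12 cells = 6481  → 11.4295
row 3: Σ corner-gray over 12 cells = 5847  → 10.3114
row 4: Σ corner-gray over 12 cells = 6624  → 11.6817
row 5: Σ corner-gray over 12 cells = 6541  → 11.5353
row 6: Σ corner-gray over 12 cells = 6398  → 11.2831
row 7: Σ corner-gray over 12 cells = 7081  → 12.4876
row 8: Σ corner-gray over 12 cells = 6349  → 11.1967
row 9: Σ corner-gray over 12 cells = 5896  → 10.3978
Σ rows: total corner-gray = 63029  → 111.1541 mm³

111.154


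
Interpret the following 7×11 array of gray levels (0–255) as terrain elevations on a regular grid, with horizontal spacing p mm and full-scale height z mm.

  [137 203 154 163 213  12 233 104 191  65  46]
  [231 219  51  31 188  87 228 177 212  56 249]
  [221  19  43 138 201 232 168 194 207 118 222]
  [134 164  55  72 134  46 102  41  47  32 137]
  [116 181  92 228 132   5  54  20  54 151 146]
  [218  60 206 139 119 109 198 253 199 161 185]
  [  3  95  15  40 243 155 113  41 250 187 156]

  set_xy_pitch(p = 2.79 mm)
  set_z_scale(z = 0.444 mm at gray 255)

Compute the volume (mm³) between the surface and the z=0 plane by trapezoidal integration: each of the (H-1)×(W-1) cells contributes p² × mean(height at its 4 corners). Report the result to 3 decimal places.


height_mm = gray/255 × 0.444; cell vol = 2.79² × mean(4 corners)
unit = 2.79² × 0.444 / (4×255) = 0.00338837 mm³ per gray-sum
row 0: Σ corner-gray over 10 cells = 5837  → 19.7779
row 1: Σ corner-gray over 10 cells = 6061  → 20.5369
row 2: Σ corner-gray over 10 cells = 4740  → 16.0609
row 3: Σ corner-gray over 10 cells = 3753  → 12.7166
row 4: Σ corner-gray over 10 cells = 5387  → 18.2532
row 5: Σ corner-gray over 10 cells = 5728  → 19.4086
Σ rows: total corner-gray = 31506  → 106.7541 mm³

106.754


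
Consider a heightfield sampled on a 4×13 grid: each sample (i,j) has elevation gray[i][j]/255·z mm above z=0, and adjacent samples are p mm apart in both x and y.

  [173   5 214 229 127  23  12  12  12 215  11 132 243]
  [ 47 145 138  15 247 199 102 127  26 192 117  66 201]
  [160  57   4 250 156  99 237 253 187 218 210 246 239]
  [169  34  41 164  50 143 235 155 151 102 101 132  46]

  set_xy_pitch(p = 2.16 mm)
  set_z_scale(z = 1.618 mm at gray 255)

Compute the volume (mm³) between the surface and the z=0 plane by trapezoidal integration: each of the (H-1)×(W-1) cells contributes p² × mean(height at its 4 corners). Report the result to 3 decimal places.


height_mm = gray/255 × 1.618; cell vol = 2.16² × mean(4 corners)
unit = 2.16² × 1.618 / (4×255) = 0.00740092 mm³ per gray-sum
row 0: Σ corner-gray over 12 cells = 5396  → 39.9354
row 1: Σ corner-gray over 12 cells = 7229  → 53.5013
row 2: Σ corner-gray over 12 cells = 7064  → 52.2801
Σ rows: total corner-gray = 19689  → 145.7168 mm³

145.717


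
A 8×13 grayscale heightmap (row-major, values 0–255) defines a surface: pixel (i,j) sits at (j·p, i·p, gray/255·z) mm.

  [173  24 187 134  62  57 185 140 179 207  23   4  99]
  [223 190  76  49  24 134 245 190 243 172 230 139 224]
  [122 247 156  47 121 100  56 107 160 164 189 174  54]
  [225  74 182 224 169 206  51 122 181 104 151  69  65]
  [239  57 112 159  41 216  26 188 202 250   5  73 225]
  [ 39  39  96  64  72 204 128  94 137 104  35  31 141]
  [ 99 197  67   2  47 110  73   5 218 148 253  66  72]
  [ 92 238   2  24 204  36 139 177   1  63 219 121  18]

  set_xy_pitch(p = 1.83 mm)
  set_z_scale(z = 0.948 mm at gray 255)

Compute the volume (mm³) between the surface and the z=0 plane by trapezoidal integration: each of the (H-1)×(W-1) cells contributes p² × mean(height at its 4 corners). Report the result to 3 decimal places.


129.947

height_mm = gray/255 × 0.948; cell vol = 1.83² × mean(4 corners)
unit = 1.83² × 0.948 / (4×255) = 0.00311251 mm³ per gray-sum
row 0: Σ corner-gray over 12 cells = 6507  → 20.2531
row 1: Σ corner-gray over 12 cells = 7049  → 21.9401
row 2: Σ corner-gray over 12 cells = 6574  → 20.4616
row 3: Σ corner-gray over 12 cells = 6478  → 20.1628
row 4: Σ corner-gray over 12 cells = 5310  → 16.5274
row 5: Σ corner-gray over 12 cells = 4731  → 14.7253
row 6: Σ corner-gray over 12 cells = 5101  → 15.8769
Σ rows: total corner-gray = 41750  → 129.9472 mm³


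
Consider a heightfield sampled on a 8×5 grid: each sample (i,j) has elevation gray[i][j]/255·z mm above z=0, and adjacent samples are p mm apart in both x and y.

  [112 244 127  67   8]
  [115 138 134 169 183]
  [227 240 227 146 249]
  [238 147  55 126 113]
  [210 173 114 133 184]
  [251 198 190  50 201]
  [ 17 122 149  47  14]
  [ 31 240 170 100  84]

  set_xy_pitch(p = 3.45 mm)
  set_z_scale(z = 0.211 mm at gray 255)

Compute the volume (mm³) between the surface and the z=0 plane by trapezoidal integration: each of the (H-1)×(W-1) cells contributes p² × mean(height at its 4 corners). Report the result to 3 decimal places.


height_mm = gray/255 × 0.211; cell vol = 3.45² × mean(4 corners)
unit = 3.45² × 0.211 / (4×255) = 0.00246218 mm³ per gray-sum
row 0: Σ corner-gray over 4 cells = 2176  → 5.3577
row 1: Σ corner-gray over 4 cells = 2882  → 7.0960
row 2: Σ corner-gray over 4 cells = 2709  → 6.6701
row 3: Σ corner-gray over 4 cells = 2241  → 5.5178
row 4: Σ corner-gray over 4 cells = 2562  → 6.3081
row 5: Σ corner-gray over 4 cells = 1995  → 4.9121
row 6: Σ corner-gray over 4 cells = 1802  → 4.4369
Σ rows: total corner-gray = 16367  → 40.2986 mm³

40.299


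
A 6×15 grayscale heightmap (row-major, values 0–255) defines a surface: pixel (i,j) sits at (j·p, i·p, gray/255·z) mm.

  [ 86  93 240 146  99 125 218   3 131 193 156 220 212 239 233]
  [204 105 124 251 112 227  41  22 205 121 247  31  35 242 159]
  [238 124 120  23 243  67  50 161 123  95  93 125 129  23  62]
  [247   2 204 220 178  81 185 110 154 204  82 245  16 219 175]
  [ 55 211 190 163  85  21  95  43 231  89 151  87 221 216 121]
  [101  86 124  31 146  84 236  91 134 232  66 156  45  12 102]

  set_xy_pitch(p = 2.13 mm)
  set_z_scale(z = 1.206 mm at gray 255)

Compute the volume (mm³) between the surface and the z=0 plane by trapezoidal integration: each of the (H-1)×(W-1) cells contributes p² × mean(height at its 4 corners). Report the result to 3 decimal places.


200.879

height_mm = gray/255 × 1.206; cell vol = 2.13² × mean(4 corners)
unit = 2.13² × 1.206 / (4×255) = 0.00536422 mm³ per gray-sum
row 0: Σ corner-gray over 14 cells = 8358  → 44.8341
row 1: Σ corner-gray over 14 cells = 6941  → 37.2330
row 2: Σ corner-gray over 14 cells = 7274  → 39.0193
row 3: Σ corner-gray over 14 cells = 8004  → 42.9352
row 4: Σ corner-gray over 14 cells = 6871  → 36.8575
Σ rows: total corner-gray = 37448  → 200.8792 mm³


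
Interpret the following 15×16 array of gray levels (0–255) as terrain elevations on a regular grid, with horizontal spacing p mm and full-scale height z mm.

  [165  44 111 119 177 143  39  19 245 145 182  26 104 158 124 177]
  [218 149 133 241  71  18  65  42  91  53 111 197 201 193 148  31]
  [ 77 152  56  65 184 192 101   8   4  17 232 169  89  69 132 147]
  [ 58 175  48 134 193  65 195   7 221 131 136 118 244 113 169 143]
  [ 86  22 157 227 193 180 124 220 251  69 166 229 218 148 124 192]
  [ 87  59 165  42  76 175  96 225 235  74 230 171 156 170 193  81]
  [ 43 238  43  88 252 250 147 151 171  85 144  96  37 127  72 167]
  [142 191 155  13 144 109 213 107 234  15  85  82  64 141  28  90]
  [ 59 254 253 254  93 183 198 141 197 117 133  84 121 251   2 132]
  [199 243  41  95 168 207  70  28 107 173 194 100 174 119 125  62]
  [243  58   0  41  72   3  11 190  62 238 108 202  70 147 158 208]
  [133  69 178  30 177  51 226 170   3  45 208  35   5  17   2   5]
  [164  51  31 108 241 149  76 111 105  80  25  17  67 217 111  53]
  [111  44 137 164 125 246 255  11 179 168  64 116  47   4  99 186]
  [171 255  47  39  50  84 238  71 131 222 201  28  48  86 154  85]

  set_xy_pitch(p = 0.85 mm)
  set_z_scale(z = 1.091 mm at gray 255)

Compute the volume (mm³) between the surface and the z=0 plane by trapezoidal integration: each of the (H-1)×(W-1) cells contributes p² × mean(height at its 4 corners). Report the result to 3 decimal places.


height_mm = gray/255 × 1.091; cell vol = 0.85² × mean(4 corners)
unit = 0.85² × 1.091 / (4×255) = 0.000772792 mm³ per gray-sum
row 0: Σ corner-gray over 15 cells = 7289  → 5.6329
row 1: Σ corner-gray over 15 cells = 6839  → 5.2851
row 2: Σ corner-gray over 15 cells = 7263  → 5.6128
row 3: Σ corner-gray over 15 cells = 9033  → 6.9806
row 4: Σ corner-gray over 15 cells = 9236  → 7.1375
row 5: Σ corner-gray over 15 cells = 8314  → 6.4250
row 6: Σ corner-gray over 15 cells = 7406  → 5.7233
row 7: Σ corner-gray over 15 cells = 8147  → 6.2959
row 8: Σ corner-gray over 15 cells = 8702  → 6.7248
row 9: Σ corner-gray over 15 cells = 7120  → 5.5023
row 10: Σ corner-gray over 15 cells = 5741  → 4.4366
row 11: Σ corner-gray over 15 cells = 5565  → 4.3006
row 12: Σ corner-gray over 15 cells = 6610  → 5.1082
row 13: Σ corner-gray over 15 cells = 7179  → 5.5479
Σ rows: total corner-gray = 104444  → 80.7135 mm³

80.713


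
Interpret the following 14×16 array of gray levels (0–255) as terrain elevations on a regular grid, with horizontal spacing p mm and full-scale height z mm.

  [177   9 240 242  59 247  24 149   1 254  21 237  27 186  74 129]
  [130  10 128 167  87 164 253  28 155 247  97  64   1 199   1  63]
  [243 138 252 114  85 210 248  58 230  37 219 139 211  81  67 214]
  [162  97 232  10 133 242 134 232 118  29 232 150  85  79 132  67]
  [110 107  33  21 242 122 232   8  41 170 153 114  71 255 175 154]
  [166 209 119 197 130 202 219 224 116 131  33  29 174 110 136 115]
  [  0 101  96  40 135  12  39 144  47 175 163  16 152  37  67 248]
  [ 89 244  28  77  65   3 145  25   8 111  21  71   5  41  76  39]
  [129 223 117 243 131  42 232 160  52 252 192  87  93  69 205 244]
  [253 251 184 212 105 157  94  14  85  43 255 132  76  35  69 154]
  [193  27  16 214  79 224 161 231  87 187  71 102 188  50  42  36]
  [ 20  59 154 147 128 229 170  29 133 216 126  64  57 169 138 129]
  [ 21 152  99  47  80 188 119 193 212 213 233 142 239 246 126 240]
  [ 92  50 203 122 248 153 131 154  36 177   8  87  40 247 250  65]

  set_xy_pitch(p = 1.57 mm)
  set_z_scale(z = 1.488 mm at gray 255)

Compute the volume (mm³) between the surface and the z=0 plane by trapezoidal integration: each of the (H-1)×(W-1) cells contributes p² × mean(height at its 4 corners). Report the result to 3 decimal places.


354.871

height_mm = gray/255 × 1.488; cell vol = 1.57² × mean(4 corners)
unit = 1.57² × 1.488 / (4×255) = 0.00359585 mm³ per gray-sum
row 0: Σ corner-gray over 15 cells = 7241  → 26.0376
row 1: Σ corner-gray over 15 cells = 8030  → 28.8747
row 2: Σ corner-gray over 15 cells = 8674  → 31.1904
row 3: Σ corner-gray over 15 cells = 7791  → 28.0153
row 4: Σ corner-gray over 15 cells = 8091  → 29.0941
row 5: Σ corner-gray over 15 cells = 7035  → 25.2968
row 6: Σ corner-gray over 15 cells = 4664  → 16.7711
row 7: Σ corner-gray over 15 cells = 6537  → 23.5061
row 8: Σ corner-gray over 15 cells = 8400  → 30.2052
row 9: Σ corner-gray over 15 cells = 7418  → 26.6740
row 10: Σ corner-gray over 15 cells = 7374  → 26.5158
row 11: Σ corner-gray over 15 cells = 8626  → 31.0178
row 12: Σ corner-gray over 15 cells = 8808  → 31.6723
Σ rows: total corner-gray = 98689  → 354.8712 mm³


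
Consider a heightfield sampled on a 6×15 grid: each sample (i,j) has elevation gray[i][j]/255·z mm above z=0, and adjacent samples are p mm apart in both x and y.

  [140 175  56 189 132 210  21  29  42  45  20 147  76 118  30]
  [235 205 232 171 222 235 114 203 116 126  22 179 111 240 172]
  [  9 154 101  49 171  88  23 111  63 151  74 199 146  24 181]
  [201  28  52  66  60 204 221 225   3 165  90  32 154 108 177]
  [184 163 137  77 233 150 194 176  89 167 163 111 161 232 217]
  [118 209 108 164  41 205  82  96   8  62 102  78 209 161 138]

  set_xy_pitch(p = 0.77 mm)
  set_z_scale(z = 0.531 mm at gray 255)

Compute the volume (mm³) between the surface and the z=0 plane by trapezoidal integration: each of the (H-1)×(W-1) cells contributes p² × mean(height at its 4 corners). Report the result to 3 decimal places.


height_mm = gray/255 × 0.531; cell vol = 0.77² × mean(4 corners)
unit = 0.77² × 0.531 / (4×255) = 0.000308657 mm³ per gray-sum
row 0: Σ corner-gray over 14 cells = 7449  → 2.2992
row 1: Σ corner-gray over 14 cells = 7657  → 2.3634
row 2: Σ corner-gray over 14 cells = 6092  → 1.8803
row 3: Σ corner-gray over 14 cells = 7701  → 2.3770
row 4: Σ corner-gray over 14 cells = 7813  → 2.4115
Σ rows: total corner-gray = 36712  → 11.3314 mm³

11.331


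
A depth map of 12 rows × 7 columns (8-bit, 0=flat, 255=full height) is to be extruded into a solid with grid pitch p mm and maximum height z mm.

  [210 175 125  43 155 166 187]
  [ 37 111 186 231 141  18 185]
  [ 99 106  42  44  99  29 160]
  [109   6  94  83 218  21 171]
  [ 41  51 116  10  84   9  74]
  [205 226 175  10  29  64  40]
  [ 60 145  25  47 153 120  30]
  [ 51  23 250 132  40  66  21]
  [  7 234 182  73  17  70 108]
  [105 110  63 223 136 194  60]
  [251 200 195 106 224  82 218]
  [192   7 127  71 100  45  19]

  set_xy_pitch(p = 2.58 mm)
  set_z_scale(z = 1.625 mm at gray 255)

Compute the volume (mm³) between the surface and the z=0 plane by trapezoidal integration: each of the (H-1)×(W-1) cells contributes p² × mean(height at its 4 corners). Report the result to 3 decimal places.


height_mm = gray/255 × 1.625; cell vol = 2.58² × mean(4 corners)
unit = 2.58² × 1.625 / (4×255) = 0.0106046 mm³ per gray-sum
row 0: Σ corner-gray over 6 cells = 3321  → 35.2177
row 1: Σ corner-gray over 6 cells = 2495  → 26.4584
row 2: Σ corner-gray over 6 cells = 2023  → 21.4530
row 3: Σ corner-gray over 6 cells = 1779  → 18.8655
row 4: Σ corner-gray over 6 cells = 1908  → 20.2335
row 5: Σ corner-gray over 6 cells = 2323  → 24.6344
row 6: Σ corner-gray over 6 cells = 2164  → 22.9483
row 7: Σ corner-gray over 6 cells = 2361  → 25.0374
row 8: Σ corner-gray over 6 cells = 2884  → 30.5835
row 9: Σ corner-gray over 6 cells = 3700  → 39.2369
row 10: Σ corner-gray over 6 cells = 2994  → 31.7500
Σ rows: total corner-gray = 27952  → 296.4186 mm³

296.419


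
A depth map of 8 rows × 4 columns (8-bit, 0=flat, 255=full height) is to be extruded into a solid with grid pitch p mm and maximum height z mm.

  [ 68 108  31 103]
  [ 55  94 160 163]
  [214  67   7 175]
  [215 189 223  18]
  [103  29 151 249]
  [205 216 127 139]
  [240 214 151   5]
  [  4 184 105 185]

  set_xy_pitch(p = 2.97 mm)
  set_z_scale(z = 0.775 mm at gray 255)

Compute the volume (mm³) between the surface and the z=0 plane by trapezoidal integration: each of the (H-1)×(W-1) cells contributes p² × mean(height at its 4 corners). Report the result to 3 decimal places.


75.667

height_mm = gray/255 × 0.775; cell vol = 2.97² × mean(4 corners)
unit = 2.97² × 0.775 / (4×255) = 0.00670215 mm³ per gray-sum
row 0: Σ corner-gray over 3 cells = 1175  → 7.8750
row 1: Σ corner-gray over 3 cells = 1263  → 8.4648
row 2: Σ corner-gray over 3 cells = 1594  → 10.6832
row 3: Σ corner-gray over 3 cells = 1769  → 11.8561
row 4: Σ corner-gray over 3 cells = 1742  → 11.6752
row 5: Σ corner-gray over 3 cells = 2005  → 13.4378
row 6: Σ corner-gray over 3 cells = 1742  → 11.6752
Σ rows: total corner-gray = 11290  → 75.6673 mm³


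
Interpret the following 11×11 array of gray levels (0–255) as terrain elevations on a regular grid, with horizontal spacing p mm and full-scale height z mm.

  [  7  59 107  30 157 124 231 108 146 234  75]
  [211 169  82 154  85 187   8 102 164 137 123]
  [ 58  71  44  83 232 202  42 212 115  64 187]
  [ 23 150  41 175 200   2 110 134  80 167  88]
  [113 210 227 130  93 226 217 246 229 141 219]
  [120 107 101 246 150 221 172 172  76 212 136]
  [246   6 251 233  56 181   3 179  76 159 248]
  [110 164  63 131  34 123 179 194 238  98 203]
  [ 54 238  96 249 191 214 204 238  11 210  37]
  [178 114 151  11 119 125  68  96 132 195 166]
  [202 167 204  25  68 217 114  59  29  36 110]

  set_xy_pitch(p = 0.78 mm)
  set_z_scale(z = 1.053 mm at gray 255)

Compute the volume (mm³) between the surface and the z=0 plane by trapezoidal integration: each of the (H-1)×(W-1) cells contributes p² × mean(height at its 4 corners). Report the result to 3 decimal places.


34.756

height_mm = gray/255 × 1.053; cell vol = 0.78² × mean(4 corners)
unit = 0.78² × 1.053 / (4×255) = 0.000628084 mm³ per gray-sum
row 0: Σ corner-gray over 10 cells = 4984  → 3.1304
row 1: Σ corner-gray over 10 cells = 4885  → 3.0682
row 2: Σ corner-gray over 10 cells = 4604  → 2.8917
row 3: Σ corner-gray over 10 cells = 5999  → 3.7679
row 4: Σ corner-gray over 10 cells = 6940  → 4.3589
row 5: Σ corner-gray over 10 cells = 5952  → 3.7384
row 6: Σ corner-gray over 10 cells = 5543  → 3.4815
row 7: Σ corner-gray over 10 cells = 6154  → 3.8652
row 8: Σ corner-gray over 10 cells = 5759  → 3.6171
row 9: Σ corner-gray over 10 cells = 4516  → 2.8364
Σ rows: total corner-gray = 55336  → 34.7556 mm³


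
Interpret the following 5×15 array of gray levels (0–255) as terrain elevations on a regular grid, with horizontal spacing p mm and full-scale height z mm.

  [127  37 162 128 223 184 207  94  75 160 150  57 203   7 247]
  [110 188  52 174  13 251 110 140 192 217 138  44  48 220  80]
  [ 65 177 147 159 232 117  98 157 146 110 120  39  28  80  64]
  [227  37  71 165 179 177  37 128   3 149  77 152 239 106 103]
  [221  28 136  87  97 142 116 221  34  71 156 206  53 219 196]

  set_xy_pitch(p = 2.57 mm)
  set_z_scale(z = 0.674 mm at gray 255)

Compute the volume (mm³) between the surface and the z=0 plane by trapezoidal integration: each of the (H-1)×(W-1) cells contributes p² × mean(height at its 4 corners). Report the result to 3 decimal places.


123.351

height_mm = gray/255 × 0.674; cell vol = 2.57² × mean(4 corners)
unit = 2.57² × 0.674 / (4×255) = 0.00436441 mm³ per gray-sum
row 0: Σ corner-gray over 14 cells = 7512  → 32.7855
row 1: Σ corner-gray over 14 cells = 7113  → 31.0441
row 2: Σ corner-gray over 14 cells = 6719  → 29.3245
row 3: Σ corner-gray over 14 cells = 6919  → 30.1974
Σ rows: total corner-gray = 28263  → 123.3514 mm³


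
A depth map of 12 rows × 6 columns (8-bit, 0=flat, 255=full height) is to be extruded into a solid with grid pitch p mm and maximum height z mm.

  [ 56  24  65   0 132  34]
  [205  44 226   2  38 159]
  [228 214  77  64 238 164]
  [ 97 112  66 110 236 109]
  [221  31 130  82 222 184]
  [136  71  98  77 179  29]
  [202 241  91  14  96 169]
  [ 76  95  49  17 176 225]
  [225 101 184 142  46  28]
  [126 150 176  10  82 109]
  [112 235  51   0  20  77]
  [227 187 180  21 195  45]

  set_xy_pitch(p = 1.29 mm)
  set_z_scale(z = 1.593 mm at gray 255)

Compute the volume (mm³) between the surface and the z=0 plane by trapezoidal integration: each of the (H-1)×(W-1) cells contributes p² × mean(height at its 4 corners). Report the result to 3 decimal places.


height_mm = gray/255 × 1.593; cell vol = 1.29² × mean(4 corners)
unit = 1.29² × 1.593 / (4×255) = 0.00259893 mm³ per gray-sum
row 0: Σ corner-gray over 5 cells = 1516  → 3.9400
row 1: Σ corner-gray over 5 cells = 2562  → 6.6585
row 2: Σ corner-gray over 5 cells = 2832  → 7.3602
row 3: Σ corner-gray over 5 cells = 2589  → 6.7286
row 4: Σ corner-gray over 5 cells = 2350  → 6.1075
row 5: Σ corner-gray over 5 cells = 2270  → 5.8996
row 6: Σ corner-gray over 5 cells = 2230  → 5.7956
row 7: Σ corner-gray over 5 cells = 2174  → 5.6501
row 8: Σ corner-gray over 5 cells = 2270  → 5.8996
row 9: Σ corner-gray over 5 cells = 1872  → 4.8652
row 10: Σ corner-gray over 5 cells = 2239  → 5.8190
Σ rows: total corner-gray = 24904  → 64.7238 mm³

64.724
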